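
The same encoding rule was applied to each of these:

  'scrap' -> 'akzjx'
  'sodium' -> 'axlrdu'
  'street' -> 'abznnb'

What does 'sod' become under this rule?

The shift depends on letter class: consonant s→a is +8, but vowel a→j is +9. Vowels shift forward by 9 and consonants shift forward by 8.
On sod: s(cons)+8=a, o(vowel)+9=x, d(cons)+8=l.

axl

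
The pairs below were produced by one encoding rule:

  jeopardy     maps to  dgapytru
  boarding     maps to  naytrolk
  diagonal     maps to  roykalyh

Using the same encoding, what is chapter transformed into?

czypxgt

j(9)→d(3) and e(4)→g(6) fit y≡15x+24 (mod 26); the inverse of 15 mod 26 is 7. This is an affine cipher: with a=0,…,z=25, each position x becomes (15x+24) mod 26.
On chapter: c(2)→15·2+24≡2=c; h(7)→15·7+24≡25=z; a(0)→15·0+24≡24=y; p(15)→15·15+24≡15=p; t(19)→15·19+24≡23=x; e(4)→15·4+24≡6=g; r(17)→15·17+24≡19=t (all mod 26).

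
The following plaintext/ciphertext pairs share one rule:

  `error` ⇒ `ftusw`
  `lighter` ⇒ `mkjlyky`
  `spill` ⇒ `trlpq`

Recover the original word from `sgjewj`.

In error: e→f is +1, r→t is +2, r→u is +3, o→s is +4 — the shift increases by 1 each position. Each letter shifts forward by (position + 1), i.e. 1, 2, 3, … — the shift grows by one for each successive letter.
Reversing it on sgjewj: s−1=r, g−2=e, j−3=g, e−4=a, w−5=r, j−6=d.

regard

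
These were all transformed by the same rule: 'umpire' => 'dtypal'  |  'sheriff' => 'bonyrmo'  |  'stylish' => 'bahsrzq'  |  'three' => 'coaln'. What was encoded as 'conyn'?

Shifts by position in umpire: pos 0: u→d (+9), pos 1: m→t (+7), pos 2: p→y (+9), pos 3: i→p (+7) — repeating every 2. It's a Vigenère-style cipher with numeric key [9,7]: position i shifts by key[i mod 2].
Undoing it on conyn: c−9=t, o−7=h, n−9=e, y−7=r, n−9=e.

there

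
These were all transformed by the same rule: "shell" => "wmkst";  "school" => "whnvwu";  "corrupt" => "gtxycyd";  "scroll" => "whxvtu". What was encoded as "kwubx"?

In shell: s→w is +4, h→m is +5, e→k is +6, l→s is +7 — the shift increases by 1 each position. The shift increases by 1 at each position, starting from +4: 4, 5, 6, ….
Decoding kwubx: k−4=g, w−5=r, u−6=o, b−7=u, x−8=p.

group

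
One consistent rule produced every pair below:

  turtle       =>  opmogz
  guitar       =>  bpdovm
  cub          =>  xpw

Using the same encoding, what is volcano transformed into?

Compare letters: t→o is +21, u→p is +21, r→m is +21 — a constant shift. This is a Caesar cipher with shift 21.
Applying it to volcano: v+21=q, o+21=j, l+21=g, c+21=x, a+21=v, n+21=i, o+21=j.

qjgxvij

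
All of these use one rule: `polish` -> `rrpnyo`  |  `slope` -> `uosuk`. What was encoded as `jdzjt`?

haven

Letter i (0-indexed) is shifted by i+2, so successive shifts are 2, 3, 4, ….
Decoding jdzjt: j−2=h, d−3=a, z−4=v, j−5=e, t−6=n.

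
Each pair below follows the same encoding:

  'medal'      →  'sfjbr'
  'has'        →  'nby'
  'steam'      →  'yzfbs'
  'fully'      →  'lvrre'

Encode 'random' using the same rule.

The rule splits by letter class: vowels +1, consonants +6.
On random: r(cons)+6=x, a(vowel)+1=b, n(cons)+6=t, d(cons)+6=j, o(vowel)+1=p, m(cons)+6=s.

xbtjps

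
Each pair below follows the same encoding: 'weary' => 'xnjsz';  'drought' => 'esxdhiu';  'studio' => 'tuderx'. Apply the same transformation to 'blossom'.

cmxttxn

The shift depends on letter class: consonant w→x is +1, but vowel e→n is +9. Two shifts are in play — +9 for a/e/i/o/u, +1 for every other letter.
For blossom: b(cons)+1=c, l(cons)+1=m, o(vowel)+9=x, s(cons)+1=t, s(cons)+1=t, o(vowel)+9=x, m(cons)+1=n.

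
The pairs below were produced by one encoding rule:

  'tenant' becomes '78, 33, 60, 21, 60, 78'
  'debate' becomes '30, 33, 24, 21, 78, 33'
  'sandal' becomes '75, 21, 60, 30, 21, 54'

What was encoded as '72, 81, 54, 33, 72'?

ruler

With a=1..z=26, the number is 3·pos + 18.
Decoding 72, 81, 54, 33, 72: 72→(72−18)÷3=18=r, 81→(81−18)÷3=21=u, 54→(54−18)÷3=12=l, 33→(33−18)÷3=5=e, 72→(72−18)÷3=18=r.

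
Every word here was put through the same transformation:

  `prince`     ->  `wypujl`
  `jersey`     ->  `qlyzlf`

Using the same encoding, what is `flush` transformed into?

Compare letters: p→w is +7, r→y is +7, i→p is +7 — a constant shift. Every letter moves 7 places later in the alphabet, wrapping around z→a.
On flush: f+7=m, l+7=s, u+7=b, s+7=z, h+7=o.

msbzo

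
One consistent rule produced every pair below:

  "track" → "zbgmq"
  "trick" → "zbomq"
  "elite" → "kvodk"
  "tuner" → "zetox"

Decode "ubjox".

Shifts by position in track: pos 0: t→z (+6), pos 1: r→b (+10), pos 2: a→g (+6), pos 3: c→m (+10) — repeating every 2. A repeating key of period 2 is used — shifts +6, +10 over and over.
Reversing it on ubjox: u−6=o, b−10=r, j−6=d, o−10=e, x−6=r.

order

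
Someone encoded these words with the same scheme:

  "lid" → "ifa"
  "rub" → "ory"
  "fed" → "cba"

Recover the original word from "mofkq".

print

Compare letters: l→i is +23, i→f is +23, d→a is +23 — a constant shift. This is a Caesar cipher with shift 23.
Undoing it on mofkq: m−23=p, o−23=r, f−23=i, k−23=n, q−23=t.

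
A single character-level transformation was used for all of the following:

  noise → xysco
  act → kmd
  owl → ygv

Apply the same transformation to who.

gry

This is a Caesar cipher with shift 10.
Applying it to who: w+10=g, h+10=r, o+10=y.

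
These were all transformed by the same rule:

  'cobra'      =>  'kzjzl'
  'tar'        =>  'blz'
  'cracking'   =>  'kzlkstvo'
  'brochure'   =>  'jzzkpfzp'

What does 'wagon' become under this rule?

elozv

The shift depends on letter class: consonant c→k is +8, but vowel o→z is +11. The rule splits by letter class: vowels +11, consonants +8.
For wagon: w(cons)+8=e, a(vowel)+11=l, g(cons)+8=o, o(vowel)+11=z, n(cons)+8=v.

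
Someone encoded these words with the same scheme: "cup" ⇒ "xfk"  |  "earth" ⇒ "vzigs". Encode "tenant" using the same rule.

Each pair mirrors across the alphabet (c↔x, u↔f, p↔k): positions sum to 25. This is the alphabet-reversal cipher (Atbash): a becomes z, b becomes y, etc.
On tenant: t↔g, e↔v, n↔m, a↔z, n↔m, t↔g.

gvmzmg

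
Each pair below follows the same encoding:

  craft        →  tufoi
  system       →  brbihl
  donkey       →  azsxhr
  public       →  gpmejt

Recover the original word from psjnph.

This is an affine cipher: with a=0,…,z=25, each position x becomes (7x+5) mod 26.
Reversing it on psjnph: p(15)→15·(15−5)≡20=u; s(18)→15·(18−5)≡13=n; j(9)→15·(9−5)≡8=i; n(13)→15·(13−5)≡16=q; p(15)→15·(15−5)≡20=u; h(7)→15·(7−5)≡4=e (all mod 26).

unique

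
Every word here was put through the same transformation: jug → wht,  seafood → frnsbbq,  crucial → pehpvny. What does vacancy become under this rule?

inpnapl

This is a Caesar cipher with shift 13.
On vacancy: v+13=i, a+13=n, c+13=p, a+13=n, n+13=a, c+13=p, y+13=l.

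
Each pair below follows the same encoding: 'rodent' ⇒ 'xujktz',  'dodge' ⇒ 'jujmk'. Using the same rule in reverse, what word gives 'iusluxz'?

Compare letters: r→x is +6, o→u is +6, d→j is +6 — a constant shift. This is a Caesar cipher with shift 6.
Decoding iusluxz: i−6=c, u−6=o, s−6=m, l−6=f, u−6=o, x−6=r, z−6=t.

comfort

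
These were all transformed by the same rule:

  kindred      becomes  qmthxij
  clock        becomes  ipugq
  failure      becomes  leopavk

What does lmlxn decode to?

fifth

Shifts by position in kindred: pos 0: k→q (+6), pos 1: i→m (+4), pos 2: n→t (+6), pos 3: d→h (+4) — repeating every 2. A repeating key of period 2 is used — shifts +6, +4 over and over.
Reversing it on lmlxn: l−6=f, m−4=i, l−6=f, x−4=t, n−6=h.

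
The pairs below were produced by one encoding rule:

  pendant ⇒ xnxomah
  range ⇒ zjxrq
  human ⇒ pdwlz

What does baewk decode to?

The shift increases by 1 at each position, starting from +8: 8, 9, 10, ….
Decoding baewk: b−8=t, a−9=r, e−10=u, w−11=l, k−12=y.

truly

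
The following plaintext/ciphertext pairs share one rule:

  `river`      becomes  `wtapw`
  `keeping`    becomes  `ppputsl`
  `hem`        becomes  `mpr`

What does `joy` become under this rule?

ozd

The shift depends on letter class: consonant r→w is +5, but vowel i→t is +11. Vowels shift forward by 11 and consonants shift forward by 5.
For joy: j(cons)+5=o, o(vowel)+11=z, y(cons)+5=d.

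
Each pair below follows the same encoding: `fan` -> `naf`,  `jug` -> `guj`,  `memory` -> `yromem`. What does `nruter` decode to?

return

The output letters match the input read backwards: fan reversed is naf. It's just the letters in reverse order.
Undoing it on nruter: then reverse → return.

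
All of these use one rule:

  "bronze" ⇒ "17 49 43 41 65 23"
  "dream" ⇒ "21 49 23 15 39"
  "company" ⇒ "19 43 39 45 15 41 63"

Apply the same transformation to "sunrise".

b(#2)→17 and r(#18)→49: differences scale by 2, so n = 2·pos + 13. The formula is n = 2×(alphabet index, a=1) + 13.
For sunrise: s=19→51, u=21→55, n=14→41, r=18→49, i=9→31, s=19→51, e=5→23.

51 55 41 49 31 51 23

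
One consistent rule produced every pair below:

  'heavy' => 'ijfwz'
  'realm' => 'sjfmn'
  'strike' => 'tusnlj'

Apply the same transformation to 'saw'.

Vowels shift forward by 5 and consonants shift forward by 1.
On saw: s(cons)+1=t, a(vowel)+5=f, w(cons)+1=x.

tfx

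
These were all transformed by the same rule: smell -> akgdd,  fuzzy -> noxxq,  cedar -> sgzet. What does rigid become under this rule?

s(18)→a(0) and m(12)→k(10) fit y≡7x+4 (mod 26); the inverse of 7 mod 26 is 15. Each letter's alphabet position (a=0..z=25) is mapped through 7·x+4 mod 26 — an affine cipher.
Applying it to rigid: r(17)→7·17+4≡19=t; i(8)→7·8+4≡8=i; g(6)→7·6+4≡20=u; i(8)→7·8+4≡8=i; d(3)→7·3+4≡25=z (all mod 26).

tiuiz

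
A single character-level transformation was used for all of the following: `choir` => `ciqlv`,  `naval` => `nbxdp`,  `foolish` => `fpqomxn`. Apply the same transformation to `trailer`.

tsclpjx

In choir: c→c is +0, h→i is +1, o→q is +2, i→l is +3 — the shift increases by 1 each position. Letter i (0-indexed) is shifted by i+0, so successive shifts are 0, 1, 2, ….
On trailer: t+0=t, r+1=s, a+2=c, i+3=l, l+4=p, e+5=j, r+6=x.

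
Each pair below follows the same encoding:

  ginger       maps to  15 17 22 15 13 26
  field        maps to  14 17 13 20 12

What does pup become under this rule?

g is letter #7 and maps to 15: an offset of 8. The number is (letter's place in the alphabet, a=1) + 8.
Applying it to pup: p=16→24, u=21→29, p=16→24.

24 29 24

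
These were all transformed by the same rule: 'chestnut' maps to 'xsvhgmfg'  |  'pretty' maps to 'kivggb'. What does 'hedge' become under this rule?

Each pair mirrors across the alphabet (c↔x, h↔s, e↔v): positions sum to 25. Letters are reflected about the middle of the alphabet (position → 25−position): Atbash.
Applying it to hedge: h↔s, e↔v, d↔w, g↔t, e↔v.

svwtv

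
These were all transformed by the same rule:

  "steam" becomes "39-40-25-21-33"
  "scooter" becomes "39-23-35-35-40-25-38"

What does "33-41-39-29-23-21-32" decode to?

s is letter #19 and maps to 39: an offset of 20. The number is (letter's place in the alphabet, a=1) + 20.
Reversing it on 33-41-39-29-23-21-32: 33→(33−20)÷1=13=m, 41→(41−20)÷1=21=u, 39→(39−20)÷1=19=s, 29→(29−20)÷1=9=i, 23→(23−20)÷1=3=c, 21→(21−20)÷1=1=a, 32→(32−20)÷1=12=l.

musical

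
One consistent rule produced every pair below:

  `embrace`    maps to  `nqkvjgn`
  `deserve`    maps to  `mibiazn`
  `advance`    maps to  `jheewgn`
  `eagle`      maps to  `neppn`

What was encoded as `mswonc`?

donkey

Shifts by position in embrace: pos 0: e→n (+9), pos 1: m→q (+4), pos 2: b→k (+9), pos 3: r→v (+4) — repeating every 2. It's a Vigenère-style cipher with numeric key [9,4]: position i shifts by key[i mod 2].
Decoding mswonc: m−9=d, s−4=o, w−9=n, o−4=k, n−9=e, c−4=y.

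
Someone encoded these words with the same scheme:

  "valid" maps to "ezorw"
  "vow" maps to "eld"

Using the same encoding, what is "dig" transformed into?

Each pair mirrors across the alphabet (v↔e, a↔z, l↔o): positions sum to 25. Each letter is replaced by its mirror in the alphabet: a↔z, b↔y, c↔x, and so on (the Atbash cipher).
Applying it to dig: d↔w, i↔r, g↔t.

wrt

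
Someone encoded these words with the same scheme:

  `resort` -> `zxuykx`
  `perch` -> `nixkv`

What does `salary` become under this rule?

The output letters match the input read backwards, each shifted +6: resort reversed is troser. Two steps: reverse the string, then apply a Caesar shift of +6.
For salary: reverse → yralas; then shift: y+6=e, r+6=x, a+6=g, l+6=r, a+6=g, s+6=y.

exgrgy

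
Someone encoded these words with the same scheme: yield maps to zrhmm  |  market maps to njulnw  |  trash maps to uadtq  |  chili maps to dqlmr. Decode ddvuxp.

Shifts by position in yield: pos 0: y→z (+1), pos 1: i→r (+9), pos 2: e→h (+3), pos 3: l→m (+1), pos 4: d→m (+9) — repeating every 3. It's a Vigenère-style cipher with numeric key [1,9,3]: position i shifts by key[i mod 3].
Reversing it on ddvuxp: d−1=c, d−9=u, v−3=s, u−1=t, x−9=o, p−3=m.

custom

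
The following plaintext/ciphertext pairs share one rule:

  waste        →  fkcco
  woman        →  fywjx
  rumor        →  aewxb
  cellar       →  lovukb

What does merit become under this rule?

The shifts repeat in a cycle of length 3: positions 0,1,… shift by +9, +10, +10, then the pattern repeats.
On merit: m+9=v, e+10=o, r+10=b, i+9=r, t+10=d.

vobrd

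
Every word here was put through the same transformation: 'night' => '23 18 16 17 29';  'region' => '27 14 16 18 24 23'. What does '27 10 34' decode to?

n is letter #14 and maps to 23: an offset of 9. Letters become their 1-based position plus 9 (so a→10, b→11, …).
Decoding 27 10 34: 27→(27−9)÷1=18=r, 10→(10−9)÷1=1=a, 34→(34−9)÷1=25=y.

ray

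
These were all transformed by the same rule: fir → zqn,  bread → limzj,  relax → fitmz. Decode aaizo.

The output letters match the input read backwards, each shifted +8: fir reversed is rif. The word is reversed, then every letter is shifted forward by 8.
Decoding aaizo: shift back: a−8=s, a−8=s, i−8=a, z−8=r, o−8=g → ssarg; then reverse → grass.

grass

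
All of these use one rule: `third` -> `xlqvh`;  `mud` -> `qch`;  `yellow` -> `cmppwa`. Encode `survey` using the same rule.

wcvzmc

The shift depends on letter class: consonant t→x is +4, but vowel i→q is +8. The rule splits by letter class: vowels +8, consonants +4.
On survey: s(cons)+4=w, u(vowel)+8=c, r(cons)+4=v, v(cons)+4=z, e(vowel)+8=m, y(cons)+4=c.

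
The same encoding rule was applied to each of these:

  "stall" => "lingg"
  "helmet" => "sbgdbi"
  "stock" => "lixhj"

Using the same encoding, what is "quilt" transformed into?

rfpgi

s(18)→l(11) and t(19)→i(8) fit y≡23x+13 (mod 26); the inverse of 23 mod 26 is 17. Each letter's alphabet position (a=0..z=25) is mapped through 23·x+13 mod 26 — an affine cipher.
On quilt: q(16)→23·16+13≡17=r; u(20)→23·20+13≡5=f; i(8)→23·8+13≡15=p; l(11)→23·11+13≡6=g; t(19)→23·19+13≡8=i (all mod 26).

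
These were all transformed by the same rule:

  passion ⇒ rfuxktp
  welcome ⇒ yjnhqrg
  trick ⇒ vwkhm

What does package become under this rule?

rfepclg

The shifts repeat in a cycle of length 2: positions 0,1,… shift by +2, +5, then the pattern repeats.
Applying it to package: p+2=r, a+5=f, c+2=e, k+5=p, a+2=c, g+5=l, e+2=g.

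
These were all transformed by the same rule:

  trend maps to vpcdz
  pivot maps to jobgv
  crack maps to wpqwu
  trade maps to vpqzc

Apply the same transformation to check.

wlcwu

Treating letters as 0–25, the rule is x ↦ 3x + 16 (mod 26).
On check: c(2)→3·2+16≡22=w; h(7)→3·7+16≡11=l; e(4)→3·4+16≡2=c; c(2)→3·2+16≡22=w; k(10)→3·10+16≡20=u (all mod 26).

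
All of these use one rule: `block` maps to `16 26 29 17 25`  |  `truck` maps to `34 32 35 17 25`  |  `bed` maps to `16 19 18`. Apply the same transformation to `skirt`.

33 25 23 32 34

b is letter #2 and maps to 16: an offset of 14. Letters become their 1-based position plus 14 (so a→15, b→16, …).
On skirt: s=19→33, k=11→25, i=9→23, r=18→32, t=20→34.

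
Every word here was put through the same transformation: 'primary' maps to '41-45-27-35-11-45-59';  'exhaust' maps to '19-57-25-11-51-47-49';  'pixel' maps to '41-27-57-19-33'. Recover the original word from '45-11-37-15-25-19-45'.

p(#16)→41 and r(#18)→45: differences scale by 2, so n = 2·pos + 9. The formula is n = 2×(alphabet index, a=1) + 9.
Reversing it on 45-11-37-15-25-19-45: 45→(45−9)÷2=18=r, 11→(11−9)÷2=1=a, 37→(37−9)÷2=14=n, 15→(15−9)÷2=3=c, 25→(25−9)÷2=8=h, 19→(19−9)÷2=5=e, 45→(45−9)÷2=18=r.

rancher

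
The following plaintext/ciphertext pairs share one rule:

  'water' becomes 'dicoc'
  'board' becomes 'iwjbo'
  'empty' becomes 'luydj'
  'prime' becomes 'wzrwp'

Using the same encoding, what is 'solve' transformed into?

zwufp

In water: w→d is +7, a→i is +8, t→c is +9, e→o is +10 — the shift increases by 1 each position. Letter i (0-indexed) is shifted by i+7, so successive shifts are 7, 8, 9, ….
For solve: s+7=z, o+8=w, l+9=u, v+10=f, e+11=p.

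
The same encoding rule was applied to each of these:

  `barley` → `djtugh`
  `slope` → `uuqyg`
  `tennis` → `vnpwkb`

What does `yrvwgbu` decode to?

Shifts by position in barley: pos 0: b→d (+2), pos 1: a→j (+9), pos 2: r→t (+2), pos 3: l→u (+9) — repeating every 2. The shifts repeat in a cycle of length 2: positions 0,1,… shift by +2, +9, then the pattern repeats.
Undoing it on yrvwgbu: y−2=w, r−9=i, v−2=t, w−9=n, g−2=e, b−9=s, u−2=s.

witness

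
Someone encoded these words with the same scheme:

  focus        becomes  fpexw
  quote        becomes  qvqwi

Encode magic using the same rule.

mbilg

In focus: f→f is +0, o→p is +1, c→e is +2, u→x is +3 — the shift increases by 1 each position. Letter i (0-indexed) is shifted by i+0, so successive shifts are 0, 1, 2, ….
On magic: m+0=m, a+1=b, g+2=i, i+3=l, c+4=g.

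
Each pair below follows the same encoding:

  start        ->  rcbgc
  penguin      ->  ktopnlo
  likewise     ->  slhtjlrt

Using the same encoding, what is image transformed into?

s(18)→r(17) and t(19)→c(2) fit y≡11x+1 (mod 26); the inverse of 11 mod 26 is 19. This is an affine cipher: with a=0,…,z=25, each position x becomes (11x+1) mod 26.
On image: i(8)→11·8+1≡11=l; m(12)→11·12+1≡3=d; a(0)→11·0+1≡1=b; g(6)→11·6+1≡15=p; e(4)→11·4+1≡19=t (all mod 26).

ldbpt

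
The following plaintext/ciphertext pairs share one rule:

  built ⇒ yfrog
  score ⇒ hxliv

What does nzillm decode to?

Each pair mirrors across the alphabet (b↔y, u↔f, i↔r): positions sum to 25. This is the alphabet-reversal cipher (Atbash): a becomes z, b becomes y, etc.
Decoding nzillm: n↔m, z↔a, i↔r, l↔o, l↔o, m↔n.

maroon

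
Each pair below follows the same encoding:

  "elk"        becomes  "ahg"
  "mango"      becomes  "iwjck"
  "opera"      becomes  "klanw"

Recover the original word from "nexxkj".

Compare letters: e→a is +22, l→h is +22, k→g is +22 — a constant shift. Every letter moves 22 places later in the alphabet, wrapping around z→a.
Decoding nexxkj: n−22=r, e−22=i, x−22=b, x−22=b, k−22=o, j−22=n.

ribbon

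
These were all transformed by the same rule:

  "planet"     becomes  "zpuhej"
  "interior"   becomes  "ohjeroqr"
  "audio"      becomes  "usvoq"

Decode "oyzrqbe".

improve

Each letter's alphabet position (a=0..z=25) is mapped through 9·x+20 mod 26 — an affine cipher.
Reversing it on oyzrqbe: o(14)→3·(14−20)≡8=i; y(24)→3·(24−20)≡12=m; z(25)→3·(25−20)≡15=p; r(17)→3·(17−20)≡17=r; q(16)→3·(16−20)≡14=o; b(1)→3·(1−20)≡21=v; e(4)→3·(4−20)≡4=e (all mod 26).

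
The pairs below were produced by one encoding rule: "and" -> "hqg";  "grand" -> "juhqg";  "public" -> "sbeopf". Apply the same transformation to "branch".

euhqfk

The shift depends on letter class: consonant n→q is +3, but vowel a→h is +7. Vowels shift forward by 7 and consonants shift forward by 3.
For branch: b(cons)+3=e, r(cons)+3=u, a(vowel)+7=h, n(cons)+3=q, c(cons)+3=f, h(cons)+3=k.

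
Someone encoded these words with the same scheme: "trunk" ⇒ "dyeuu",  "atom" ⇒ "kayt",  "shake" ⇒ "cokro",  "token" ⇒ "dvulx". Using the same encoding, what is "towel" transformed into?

dvglv

It's a Vigenère-style cipher with numeric key [10,7]: position i shifts by key[i mod 2].
Applying it to towel: t+10=d, o+7=v, w+10=g, e+7=l, l+10=v.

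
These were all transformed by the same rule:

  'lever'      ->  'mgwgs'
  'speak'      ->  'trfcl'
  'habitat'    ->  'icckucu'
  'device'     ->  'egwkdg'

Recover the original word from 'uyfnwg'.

twelve

The shifts repeat in a cycle of length 2: positions 0,1,… shift by +1, +2, then the pattern repeats.
Reversing it on uyfnwg: u−1=t, y−2=w, f−1=e, n−2=l, w−1=v, g−2=e.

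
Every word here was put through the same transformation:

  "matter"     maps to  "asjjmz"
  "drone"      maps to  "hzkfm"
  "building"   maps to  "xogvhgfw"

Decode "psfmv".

m(12)→a(0) and a(0)→s(18) fit y≡5x+18 (mod 26); the inverse of 5 mod 26 is 21. Each letter's alphabet position (a=0..z=25) is mapped through 5·x+18 mod 26 — an affine cipher.
Reversing it on psfmv: p(15)→21·(15−18)≡15=p; s(18)→21·(18−18)≡0=a; f(5)→21·(5−18)≡13=n; m(12)→21·(12−18)≡4=e; v(21)→21·(21−18)≡11=l (all mod 26).

panel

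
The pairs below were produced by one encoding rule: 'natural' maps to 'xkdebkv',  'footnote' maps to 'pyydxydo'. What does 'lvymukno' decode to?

Each letter is shifted forward by 10 in the alphabet (a Caesar shift of +10).
Undoing it on lvymukno: l−10=b, v−10=l, y−10=o, m−10=c, u−10=k, k−10=a, n−10=d, o−10=e.

blockade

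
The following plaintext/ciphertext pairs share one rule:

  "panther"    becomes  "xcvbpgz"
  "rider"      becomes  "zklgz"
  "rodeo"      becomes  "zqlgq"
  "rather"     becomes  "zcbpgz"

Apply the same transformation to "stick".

abkks

Vowels shift forward by 2 and consonants shift forward by 8.
Applying it to stick: s(cons)+8=a, t(cons)+8=b, i(vowel)+2=k, c(cons)+8=k, k(cons)+8=s.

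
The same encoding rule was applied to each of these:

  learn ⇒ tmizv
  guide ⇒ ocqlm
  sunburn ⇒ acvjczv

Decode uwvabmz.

Compare letters: l→t is +8, e→m is +8, a→i is +8 — a constant shift. This is a Caesar cipher with shift 8.
Reversing it on uwvabmz: u−8=m, w−8=o, v−8=n, a−8=s, b−8=t, m−8=e, z−8=r.

monster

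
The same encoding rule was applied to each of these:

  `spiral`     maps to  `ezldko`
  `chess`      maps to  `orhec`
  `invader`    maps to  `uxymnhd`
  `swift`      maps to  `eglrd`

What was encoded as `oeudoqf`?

Shifts by position in spiral: pos 0: s→e (+12), pos 1: p→z (+10), pos 2: i→l (+3), pos 3: r→d (+12), pos 4: a→k (+10), pos 5: l→o (+3) — repeating every 3. The shifts repeat in a cycle of length 3: positions 0,1,… shift by +12, +10, +3, then the pattern repeats.
Decoding oeudoqf: o−12=c, e−10=u, u−3=r, d−12=r, o−10=e, q−3=n, f−12=t.

current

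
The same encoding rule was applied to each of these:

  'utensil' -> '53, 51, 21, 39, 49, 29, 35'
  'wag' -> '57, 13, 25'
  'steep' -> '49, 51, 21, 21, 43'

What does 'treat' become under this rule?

u(#21)→53 and t(#20)→51: differences scale by 2, so n = 2·pos + 11. Each letter becomes 2×(its alphabet position, a=1..z=26) + 11.
For treat: t=20→51, r=18→47, e=5→21, a=1→13, t=20→51.

51, 47, 21, 13, 51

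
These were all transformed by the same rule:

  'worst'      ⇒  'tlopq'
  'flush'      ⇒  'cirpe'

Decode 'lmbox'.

opera

This is a Caesar cipher with shift 23.
Decoding lmbox: l−23=o, m−23=p, b−23=e, o−23=r, x−23=a.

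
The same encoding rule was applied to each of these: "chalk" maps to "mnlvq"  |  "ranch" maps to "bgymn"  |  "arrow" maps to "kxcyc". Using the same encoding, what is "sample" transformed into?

Shifts by position in chalk: pos 0: c→m (+10), pos 1: h→n (+6), pos 2: a→l (+11), pos 3: l→v (+10), pos 4: k→q (+6) — repeating every 3. A repeating key of period 3 is used — shifts +10, +6, +11 over and over.
On sample: s+10=c, a+6=g, m+11=x, p+10=z, l+6=r, e+11=p.

cgxzrp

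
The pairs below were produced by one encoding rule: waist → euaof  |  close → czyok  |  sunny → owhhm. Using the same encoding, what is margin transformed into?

quxsah

w(22)→e(4) and a(0)→u(20) fit y≡17x+20 (mod 26); the inverse of 17 mod 26 is 23. Each letter's alphabet position (a=0..z=25) is mapped through 17·x+20 mod 26 — an affine cipher.
On margin: m(12)→17·12+20≡16=q; a(0)→17·0+20≡20=u; r(17)→17·17+20≡23=x; g(6)→17·6+20≡18=s; i(8)→17·8+20≡0=a; n(13)→17·13+20≡7=h (all mod 26).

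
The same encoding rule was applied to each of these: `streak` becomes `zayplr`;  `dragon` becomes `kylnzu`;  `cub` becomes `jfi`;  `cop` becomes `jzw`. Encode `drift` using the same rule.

The rule splits by letter class: vowels +11, consonants +7.
On drift: d(cons)+7=k, r(cons)+7=y, i(vowel)+11=t, f(cons)+7=m, t(cons)+7=a.

kytma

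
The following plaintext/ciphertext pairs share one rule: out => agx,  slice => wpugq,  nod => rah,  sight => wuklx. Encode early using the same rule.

qmvpc

Vowels shift forward by 12 and consonants shift forward by 4.
On early: e(vowel)+12=q, a(vowel)+12=m, r(cons)+4=v, l(cons)+4=p, y(cons)+4=c.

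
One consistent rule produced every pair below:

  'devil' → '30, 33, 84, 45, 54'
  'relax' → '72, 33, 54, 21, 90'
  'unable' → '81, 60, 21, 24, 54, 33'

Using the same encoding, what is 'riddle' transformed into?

72, 45, 30, 30, 54, 33

d(#4)→30 and e(#5)→33: differences scale by 3, so n = 3·pos + 18. The formula is n = 3×(alphabet index, a=1) + 18.
On riddle: r=18→72, i=9→45, d=4→30, d=4→30, l=12→54, e=5→33.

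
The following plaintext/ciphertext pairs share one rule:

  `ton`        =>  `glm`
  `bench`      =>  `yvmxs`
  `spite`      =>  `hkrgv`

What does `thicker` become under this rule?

Each letter is replaced by its mirror in the alphabet: a↔z, b↔y, c↔x, and so on (the Atbash cipher).
For thicker: t↔g, h↔s, i↔r, c↔x, k↔p, e↔v, r↔i.

gsrxpvi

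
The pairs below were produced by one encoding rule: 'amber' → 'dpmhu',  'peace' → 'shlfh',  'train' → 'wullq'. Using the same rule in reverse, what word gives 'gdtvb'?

A repeating key of period 3 is used — shifts +3, +3, +11 over and over.
Reversing it on gdtvb: g−3=d, d−3=a, t−11=i, v−3=s, b−3=y.

daisy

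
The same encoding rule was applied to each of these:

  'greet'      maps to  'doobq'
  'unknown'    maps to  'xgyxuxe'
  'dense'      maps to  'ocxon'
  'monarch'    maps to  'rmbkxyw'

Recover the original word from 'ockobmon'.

decrease

The word is reversed, then every letter is shifted forward by 10.
Reversing it on ockobmon: shift back: o−10=e, c−10=s, k−10=a, o−10=e, b−10=r, m−10=c, o−10=e, n−10=d → esaerced; then reverse → decrease.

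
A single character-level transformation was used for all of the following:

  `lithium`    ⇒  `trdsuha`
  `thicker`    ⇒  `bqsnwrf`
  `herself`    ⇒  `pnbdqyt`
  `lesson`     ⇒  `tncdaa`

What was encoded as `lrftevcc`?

division

In lithium: l→t is +8, i→r is +9, t→d is +10, h→s is +11 — the shift increases by 1 each position. Letter i (0-indexed) is shifted by i+8, so successive shifts are 8, 9, 10, ….
Decoding lrftevcc: l−8=d, r−9=i, f−10=v, t−11=i, e−12=s, v−13=i, c−14=o, c−15=n.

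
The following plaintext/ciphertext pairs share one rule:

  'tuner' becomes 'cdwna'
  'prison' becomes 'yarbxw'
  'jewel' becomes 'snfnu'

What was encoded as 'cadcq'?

truth

This is a Caesar cipher with shift 9.
Undoing it on cadcq: c−9=t, a−9=r, d−9=u, c−9=t, q−9=h.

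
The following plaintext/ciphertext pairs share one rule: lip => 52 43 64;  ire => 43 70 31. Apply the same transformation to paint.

Each letter becomes 3×(its alphabet position, a=1..z=26) + 16.
On paint: p=16→64, a=1→19, i=9→43, n=14→58, t=20→76.

64 19 43 58 76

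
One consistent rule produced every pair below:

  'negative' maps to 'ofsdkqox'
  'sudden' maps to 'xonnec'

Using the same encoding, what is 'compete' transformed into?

The output letters match the input read backwards, each shifted +10: negative reversed is evitagen. Two steps: reverse the string, then apply a Caesar shift of +10.
Applying it to compete: reverse → etepmoc; then shift: e+10=o, t+10=d, e+10=o, p+10=z, m+10=w, o+10=y, c+10=m.

odozwym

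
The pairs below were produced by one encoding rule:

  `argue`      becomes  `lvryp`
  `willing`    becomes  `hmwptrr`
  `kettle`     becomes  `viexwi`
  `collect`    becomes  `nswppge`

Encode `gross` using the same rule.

A repeating key of period 2 is used — shifts +11, +4 over and over.
Applying it to gross: g+11=r, r+4=v, o+11=z, s+4=w, s+11=d.

rvzwd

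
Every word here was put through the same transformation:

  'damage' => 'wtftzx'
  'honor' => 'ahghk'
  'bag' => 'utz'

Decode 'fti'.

map

Compare letters: d→w is +19, a→t is +19, m→f is +19 — a constant shift. Every letter moves 19 places later in the alphabet, wrapping around z→a.
Undoing it on fti: f−19=m, t−19=a, i−19=p.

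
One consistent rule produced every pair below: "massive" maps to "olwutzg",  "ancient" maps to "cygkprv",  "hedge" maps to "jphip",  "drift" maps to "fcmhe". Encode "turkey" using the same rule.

vfvmpc

A repeating key of period 3 is used — shifts +2, +11, +4 over and over.
For turkey: t+2=v, u+11=f, r+4=v, k+2=m, e+11=p, y+4=c.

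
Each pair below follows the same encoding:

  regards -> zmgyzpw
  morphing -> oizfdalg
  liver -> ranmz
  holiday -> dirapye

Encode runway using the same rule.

r(17)→z(25) and e(4)→m(12) fit y≡23x+24 (mod 26); the inverse of 23 mod 26 is 17. Each letter's alphabet position (a=0..z=25) is mapped through 23·x+24 mod 26 — an affine cipher.
On runway: r(17)→23·17+24≡25=z; u(20)→23·20+24≡16=q; n(13)→23·13+24≡11=l; w(22)→23·22+24≡10=k; a(0)→23·0+24≡24=y; y(24)→23·24+24≡4=e (all mod 26).

zqlkye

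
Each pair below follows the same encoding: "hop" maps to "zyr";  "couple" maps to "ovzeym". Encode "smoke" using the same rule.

ouywc

The output letters match the input read backwards, each shifted +10: hop reversed is poh. Read the word backwards and shift each letter +10.
On smoke: reverse → ekoms; then shift: e+10=o, k+10=u, o+10=y, m+10=w, s+10=c.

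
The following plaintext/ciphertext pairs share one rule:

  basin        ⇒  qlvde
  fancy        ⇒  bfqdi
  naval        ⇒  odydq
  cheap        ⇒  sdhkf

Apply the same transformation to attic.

The word is reversed, then every letter is shifted forward by 3.
Applying it to attic: reverse → citta; then shift: c+3=f, i+3=l, t+3=w, t+3=w, a+3=d.

flwwd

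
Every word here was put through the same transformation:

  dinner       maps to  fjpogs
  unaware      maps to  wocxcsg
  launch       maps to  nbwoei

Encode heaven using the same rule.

jfcwgo

Shifts by position in dinner: pos 0: d→f (+2), pos 1: i→j (+1), pos 2: n→p (+2), pos 3: n→o (+1) — repeating every 2. It's a Vigenère-style cipher with numeric key [2,1]: position i shifts by key[i mod 2].
On heaven: h+2=j, e+1=f, a+2=c, v+1=w, e+2=g, n+1=o.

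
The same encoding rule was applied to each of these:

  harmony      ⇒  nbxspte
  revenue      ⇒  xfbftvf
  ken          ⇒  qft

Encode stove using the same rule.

The shift depends on letter class: consonant h→n is +6, but vowel a→b is +1. Vowels shift forward by 1 and consonants shift forward by 6.
On stove: s(cons)+6=y, t(cons)+6=z, o(vowel)+1=p, v(cons)+6=b, e(vowel)+1=f.

yzpbf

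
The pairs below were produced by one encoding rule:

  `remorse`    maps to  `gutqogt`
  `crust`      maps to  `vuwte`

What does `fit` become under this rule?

The output letters match the input read backwards, each shifted +2: remorse reversed is esromer. Read the word backwards and shift each letter +2.
On fit: reverse → tif; then shift: t+2=v, i+2=k, f+2=h.

vkh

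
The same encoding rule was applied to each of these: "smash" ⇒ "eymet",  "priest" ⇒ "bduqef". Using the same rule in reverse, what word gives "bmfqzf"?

patent

Each letter is shifted forward by 12 in the alphabet (a Caesar shift of +12).
Undoing it on bmfqzf: b−12=p, m−12=a, f−12=t, q−12=e, z−12=n, f−12=t.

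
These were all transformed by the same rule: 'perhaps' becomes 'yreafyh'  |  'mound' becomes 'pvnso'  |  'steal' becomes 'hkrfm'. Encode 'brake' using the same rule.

iefjr

p(15)→y(24) and e(4)→r(17) fit y≡3x+5 (mod 26); the inverse of 3 mod 26 is 9. Each letter's alphabet position (a=0..z=25) is mapped through 3·x+5 mod 26 — an affine cipher.
Applying it to brake: b(1)→3·1+5≡8=i; r(17)→3·17+5≡4=e; a(0)→3·0+5≡5=f; k(10)→3·10+5≡9=j; e(4)→3·4+5≡17=r (all mod 26).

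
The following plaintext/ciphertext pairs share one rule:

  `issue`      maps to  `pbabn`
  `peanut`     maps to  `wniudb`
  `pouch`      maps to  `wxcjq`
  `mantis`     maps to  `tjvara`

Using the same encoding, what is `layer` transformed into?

sjgla

The shifts repeat in a cycle of length 3: positions 0,1,… shift by +7, +9, +8, then the pattern repeats.
Applying it to layer: l+7=s, a+9=j, y+8=g, e+7=l, r+9=a.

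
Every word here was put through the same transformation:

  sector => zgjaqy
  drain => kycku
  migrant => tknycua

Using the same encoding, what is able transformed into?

cisg

The shift depends on letter class: consonant s→z is +7, but vowel e→g is +2. Two shifts are in play — +2 for a/e/i/o/u, +7 for every other letter.
For able: a(vowel)+2=c, b(cons)+7=i, l(cons)+7=s, e(vowel)+2=g.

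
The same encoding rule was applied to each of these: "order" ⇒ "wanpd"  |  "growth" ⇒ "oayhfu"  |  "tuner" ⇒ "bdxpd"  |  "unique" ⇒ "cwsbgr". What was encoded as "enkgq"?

In order: o→w is +8, r→a is +9, d→n is +10, e→p is +11 — the shift increases by 1 each position. Each letter shifts forward by (position + 8), i.e. 8, 9, 10, … — the shift grows by one for each successive letter.
Undoing it on enkgq: e−8=w, n−9=e, k−10=a, g−11=v, q−12=e.

weave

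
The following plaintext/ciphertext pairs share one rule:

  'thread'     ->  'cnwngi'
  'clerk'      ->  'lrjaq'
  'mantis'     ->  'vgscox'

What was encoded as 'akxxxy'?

resort

Shifts by position in thread: pos 0: t→c (+9), pos 1: h→n (+6), pos 2: r→w (+5), pos 3: e→n (+9), pos 4: a→g (+6), pos 5: d→i (+5) — repeating every 3. The shifts repeat in a cycle of length 3: positions 0,1,… shift by +9, +6, +5, then the pattern repeats.
Undoing it on akxxxy: a−9=r, k−6=e, x−5=s, x−9=o, x−6=r, y−5=t.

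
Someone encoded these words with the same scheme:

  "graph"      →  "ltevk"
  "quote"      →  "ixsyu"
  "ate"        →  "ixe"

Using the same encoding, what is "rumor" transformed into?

Two steps: reverse the string, then apply a Caesar shift of +4.
For rumor: reverse → romur; then shift: r+4=v, o+4=s, m+4=q, u+4=y, r+4=v.

vsqyv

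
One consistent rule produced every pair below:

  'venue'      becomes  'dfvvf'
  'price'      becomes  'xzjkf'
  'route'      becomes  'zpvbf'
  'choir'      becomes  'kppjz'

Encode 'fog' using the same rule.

The shift depends on letter class: consonant v→d is +8, but vowel e→f is +1. The rule splits by letter class: vowels +1, consonants +8.
Applying it to fog: f(cons)+8=n, o(vowel)+1=p, g(cons)+8=o.

npo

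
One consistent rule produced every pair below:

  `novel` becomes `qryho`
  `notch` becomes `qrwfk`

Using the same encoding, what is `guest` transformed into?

Compare letters: n→q is +3, o→r is +3, v→y is +3 — a constant shift. This is a Caesar cipher with shift 3.
For guest: g+3=j, u+3=x, e+3=h, s+3=v, t+3=w.

jxhvw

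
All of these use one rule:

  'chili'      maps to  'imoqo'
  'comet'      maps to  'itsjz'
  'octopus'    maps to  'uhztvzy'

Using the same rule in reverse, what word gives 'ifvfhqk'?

capable

A repeating key of period 2 is used — shifts +6, +5 over and over.
Undoing it on ifvfhqk: i−6=c, f−5=a, v−6=p, f−5=a, h−6=b, q−5=l, k−6=e.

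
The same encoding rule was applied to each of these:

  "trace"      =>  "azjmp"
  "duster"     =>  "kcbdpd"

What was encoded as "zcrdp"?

In trace: t→a is +7, r→z is +8, a→j is +9, c→m is +10 — the shift increases by 1 each position. Each letter shifts forward by (position + 7), i.e. 7, 8, 9, … — the shift grows by one for each successive letter.
Decoding zcrdp: z−7=s, c−8=u, r−9=i, d−10=t, p−11=e.

suite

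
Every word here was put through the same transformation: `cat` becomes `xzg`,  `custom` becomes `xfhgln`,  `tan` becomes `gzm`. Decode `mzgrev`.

native

Each pair mirrors across the alphabet (c↔x, a↔z, t↔g): positions sum to 25. This is the alphabet-reversal cipher (Atbash): a becomes z, b becomes y, etc.
Decoding mzgrev: m↔n, z↔a, g↔t, r↔i, e↔v, v↔e.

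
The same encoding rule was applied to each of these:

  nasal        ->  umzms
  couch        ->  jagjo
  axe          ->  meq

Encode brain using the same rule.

The shift depends on letter class: consonant n→u is +7, but vowel a→m is +12. The rule splits by letter class: vowels +12, consonants +7.
On brain: b(cons)+7=i, r(cons)+7=y, a(vowel)+12=m, i(vowel)+12=u, n(cons)+7=u.

iymuu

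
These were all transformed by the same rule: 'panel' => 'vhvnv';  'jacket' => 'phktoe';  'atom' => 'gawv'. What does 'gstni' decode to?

alley

In panel: p→v is +6, a→h is +7, n→v is +8, e→n is +9 — the shift increases by 1 each position. Letter i (0-indexed) is shifted by i+6, so successive shifts are 6, 7, 8, ….
Decoding gstni: g−6=a, s−7=l, t−8=l, n−9=e, i−10=y.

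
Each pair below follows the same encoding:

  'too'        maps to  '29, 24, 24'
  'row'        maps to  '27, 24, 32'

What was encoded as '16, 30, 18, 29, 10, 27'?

t is letter #20 and maps to 29: an offset of 9. Letters become their 1-based position plus 9 (so a→10, b→11, …).
Undoing it on 16, 30, 18, 29, 10, 27: 16→(16−9)÷1=7=g, 30→(30−9)÷1=21=u, 18→(18−9)÷1=9=i, 29→(29−9)÷1=20=t, 10→(10−9)÷1=1=a, 27→(27−9)÷1=18=r.

guitar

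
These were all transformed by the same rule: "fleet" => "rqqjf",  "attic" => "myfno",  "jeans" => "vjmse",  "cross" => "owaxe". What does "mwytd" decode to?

armor

A repeating key of period 2 is used — shifts +12, +5 over and over.
Undoing it on mwytd: m−12=a, w−5=r, y−12=m, t−5=o, d−12=r.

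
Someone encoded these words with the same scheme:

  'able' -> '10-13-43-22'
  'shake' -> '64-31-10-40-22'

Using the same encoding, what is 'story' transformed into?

64-67-52-61-82

The formula is n = 3×(alphabet index, a=1) + 7.
On story: s=19→64, t=20→67, o=15→52, r=18→61, y=25→82.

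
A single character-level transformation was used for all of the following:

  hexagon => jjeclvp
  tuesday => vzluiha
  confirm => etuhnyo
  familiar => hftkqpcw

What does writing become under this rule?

ywpvnui

It's a Vigenère-style cipher with numeric key [2,5,7]: position i shifts by key[i mod 3].
On writing: w+2=y, r+5=w, i+7=p, t+2=v, i+5=n, n+7=u, g+2=i.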